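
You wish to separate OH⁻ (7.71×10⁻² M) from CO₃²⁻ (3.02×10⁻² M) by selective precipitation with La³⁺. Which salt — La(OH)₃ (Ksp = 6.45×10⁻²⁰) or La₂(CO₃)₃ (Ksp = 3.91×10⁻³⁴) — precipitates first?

La(OH)₃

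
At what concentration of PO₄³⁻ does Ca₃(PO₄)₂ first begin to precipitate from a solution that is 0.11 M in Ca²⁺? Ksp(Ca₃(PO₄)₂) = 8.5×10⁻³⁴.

8.0×10⁻¹⁶ M

The threshold for precipitation is Q = Ksp.
Ca₃(PO₄)₂(s) ⇌ 3 Ca²⁺(aq) + 2 PO₄³⁻(aq)
Ksp = [Ca²⁺]^3[PO₄³⁻]^2 = [PO₄³⁻]^2(0.11)^3
[PO₄³⁻]^2 = 8.5×10⁻³⁴ / (0.11)^3 = 6.4×10⁻³¹
[PO₄³⁻] = 8.0×10⁻¹⁶ M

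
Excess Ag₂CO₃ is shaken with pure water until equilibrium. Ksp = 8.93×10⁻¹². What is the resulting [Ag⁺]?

2.61×10⁻⁴ M

Ag₂CO₃(s) ⇌ 2 Ag⁺(aq) + CO₃²⁻(aq)
Call the molar solubility s, so that [Ag⁺] = 2s and [CO₃²⁻] = s.
Ksp = [Ag⁺]^2[CO₃²⁻] = (2s)^2 · s = 4s^3 = 8.93×10⁻¹²
s = 1.31×10⁻⁴ mol L⁻¹
[Ag⁺] = 2s = 2.61×10⁻⁴ mol L⁻¹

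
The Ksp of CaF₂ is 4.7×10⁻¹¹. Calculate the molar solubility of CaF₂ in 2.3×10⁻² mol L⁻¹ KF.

CaF₂(s) ⇌ Ca²⁺(aq) + 2 F⁻(aq)
With F⁻ already at 2.3×10⁻² mol L⁻¹ and s small, take [F⁻] ≈ 2.3×10⁻² mol L⁻¹ and [Ca²⁺] = s.
Ksp = [Ca²⁺][F⁻]^2 = s(2.3×10⁻²)^2
s = 4.7×10⁻¹¹ / (2.3×10⁻²)^2 = 8.9×10⁻⁸
s = 8.9×10⁻⁸ mol L⁻¹

8.9×10⁻⁸ M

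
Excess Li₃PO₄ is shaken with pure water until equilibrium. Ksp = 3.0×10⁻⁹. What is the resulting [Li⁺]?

Li₃PO₄(s) ⇌ 3 Li⁺(aq) + PO₄³⁻(aq)
Let s be the molar solubility. Then [Li⁺] = 3s and [PO₄³⁻] = s.
Ksp = [Li⁺]^3[PO₄³⁻] = (3s)^3 · s = 27s^4 = 3.0×10⁻⁹
s = 3.2×10⁻³ mol L⁻¹
[Li⁺] = 3s = 9.7×10⁻³ mol L⁻¹

9.7×10⁻³ M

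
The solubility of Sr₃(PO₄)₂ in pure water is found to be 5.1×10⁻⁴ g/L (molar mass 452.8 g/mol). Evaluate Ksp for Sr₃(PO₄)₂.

s = (5.1×10⁻⁴ g L⁻¹)/(452.8 g mol⁻¹) = 1.126×10⁻⁶ M
Sr₃(PO₄)₂(s) ⇌ 3 Sr²⁺(aq) + 2 PO₄³⁻(aq)
For each mole of Sr₃(PO₄)₂ that dissolves per liter, [Sr²⁺] = 3s and [PO₄³⁻] = 2s; let s denote this solubility.
Ksp = [Sr²⁺]^3[PO₄³⁻]^2 = (3s)^3 · (2s)^2 = 108s^5
Ksp = 108 × (1.126×10⁻⁶)^5 = 2.0×10⁻²⁸

Ksp = 2.0×10⁻²⁸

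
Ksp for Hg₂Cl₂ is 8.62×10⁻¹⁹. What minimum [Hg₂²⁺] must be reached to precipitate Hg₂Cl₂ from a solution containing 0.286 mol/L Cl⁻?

1.05×10⁻¹⁷ M

Precipitation of each salt begins when its ion product equals Ksp.
Hg₂Cl₂(s) ⇌ Hg₂²⁺(aq) + 2 Cl⁻(aq)
Ksp = [Hg₂²⁺][Cl⁻]^2 = [Hg₂²⁺](0.286)^2
[Hg₂²⁺] = 8.62×10⁻¹⁹ / (0.286)^2 = 1.05×10⁻¹⁷
[Hg₂²⁺] = 1.05×10⁻¹⁷ mol/L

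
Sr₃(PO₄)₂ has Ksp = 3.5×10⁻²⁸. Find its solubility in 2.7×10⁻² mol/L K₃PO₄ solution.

2.6×10⁻⁹ M

Sr₃(PO₄)₂(s) ⇌ 3 Sr²⁺(aq) + 2 PO₄³⁻(aq)
The solution already contains PO₄³⁻ at 2.7×10⁻² mol/L. Let s be the molar solubility of Sr₃(PO₄)₂.
[PO₄³⁻] ≈ 2.7×10⁻² mol/L (common ion dominates); [Sr²⁺] = 3s.
Ksp = [Sr²⁺]^3[PO₄³⁻]^2 = (3s)^3(2.7×10⁻²)^2
(3s)^3 = 3.5×10⁻²⁸ / (2.7×10⁻²)^2 = 4.8×10⁻²⁵
s = 2.6×10⁻⁹ mol/L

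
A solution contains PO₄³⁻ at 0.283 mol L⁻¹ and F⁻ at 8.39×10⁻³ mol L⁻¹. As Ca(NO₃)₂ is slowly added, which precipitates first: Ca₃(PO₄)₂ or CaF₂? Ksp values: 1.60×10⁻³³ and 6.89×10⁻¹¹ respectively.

Precipitation of each salt begins when its ion product equals Ksp.
For Ca₃(PO₄)₂: [Ca²⁺] = (Ksp/[PO₄³⁻]^2)^(1/3) = 2.71×10⁻¹¹ mol L⁻¹
For CaF₂: [Ca²⁺] = (Ksp/[F⁻]^2) = 9.79×10⁻⁷ mol L⁻¹
Ca₃(PO₄)₂ requires the lower [Ca²⁺], so it precipitates first.

Ca₃(PO₄)₂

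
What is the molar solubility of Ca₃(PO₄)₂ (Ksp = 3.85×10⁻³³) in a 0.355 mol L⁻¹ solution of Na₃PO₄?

1.04×10⁻¹¹ M

Ca₃(PO₄)₂(s) ⇌ 3 Ca²⁺(aq) + 2 PO₄³⁻(aq)
Let s be the solubility of Ca₃(PO₄)₂ here. The common ion gives [PO₄³⁻] ≈ 0.355 mol L⁻¹, and [Ca²⁺] = 3s.
Ksp = [Ca²⁺]^3[PO₄³⁻]^2 = (3s)^3(0.355)^2
(3s)^3 = 3.85×10⁻³³ / (0.355)^2 = 3.05×10⁻³²
s = 1.04×10⁻¹¹ mol L⁻¹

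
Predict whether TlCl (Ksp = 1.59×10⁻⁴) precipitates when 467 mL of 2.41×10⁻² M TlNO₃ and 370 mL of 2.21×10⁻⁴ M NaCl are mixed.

No

After mixing, V = 467 mL + 370 mL = 837 mL.
[Tl⁺] = (2.41×10⁻²)(467)/837 = 1.34×10⁻² M
[Cl⁻] = (2.21×10⁻⁴)(370)/837 = 9.77×10⁻⁵ M
Q = [Tl⁺][Cl⁻] = 1.31×10⁻⁶
Since Q (1.31×10⁻⁶) is less than Ksp (1.59×10⁻⁴), no TlCl precipitates.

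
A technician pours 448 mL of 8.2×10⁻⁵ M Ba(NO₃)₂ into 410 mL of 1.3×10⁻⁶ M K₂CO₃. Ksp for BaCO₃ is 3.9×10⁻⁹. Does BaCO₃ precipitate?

No

The combined volume is 858 mL.
[Ba²⁺] = (8.2×10⁻⁵)(448)/858 = 4.3×10⁻⁵ M
[CO₃²⁻] = (1.3×10⁻⁶)(410)/858 = 6.2×10⁻⁷ M
Q = [Ba²⁺][CO₃²⁻] = 2.7×10⁻¹¹
Since Q (2.7×10⁻¹¹) is less than Ksp (3.9×10⁻⁹), no BaCO₃ precipitates.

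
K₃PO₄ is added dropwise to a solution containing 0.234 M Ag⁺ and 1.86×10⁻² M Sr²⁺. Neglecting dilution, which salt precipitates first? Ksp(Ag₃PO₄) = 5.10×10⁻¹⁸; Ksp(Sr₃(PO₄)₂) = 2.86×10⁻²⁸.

Precipitation begins when Q = Ksp.
For Ag₃PO₄: [PO₄³⁻] = (Ksp/[Ag⁺]^3) = 3.98×10⁻¹⁶ M
For Sr₃(PO₄)₂: [PO₄³⁻] = (Ksp/[Sr²⁺]^3)^(1/2) = 6.67×10⁻¹² M
Since Ag₃PO₄ needs less PO₄³⁻ to reach saturation, it precipitates first.

Ag₃PO₄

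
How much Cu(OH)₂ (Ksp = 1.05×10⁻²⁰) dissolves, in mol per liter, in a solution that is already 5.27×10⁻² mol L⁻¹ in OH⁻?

3.78×10⁻¹⁸ M

Cu(OH)₂(s) ⇌ Cu²⁺(aq) + 2 OH⁻(aq)
OH⁻ is already present at 5.27×10⁻² mol L⁻¹. If s mol/L of Cu(OH)₂ dissolves, [Cu²⁺] = s while [OH⁻] ≈ 5.27×10⁻² mol L⁻¹.
Ksp = [Cu²⁺][OH⁻]^2 = s(5.27×10⁻²)^2
s = 1.05×10⁻²⁰ / (5.27×10⁻²)^2 = 3.78×10⁻¹⁸
s = 3.78×10⁻¹⁸ mol L⁻¹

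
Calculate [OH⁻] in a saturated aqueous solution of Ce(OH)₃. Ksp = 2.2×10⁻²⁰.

Ce(OH)₃(s) ⇌ Ce³⁺(aq) + 3 OH⁻(aq)
For each mole of Ce(OH)₃ that dissolves per liter, [Ce³⁺] = s and [OH⁻] = 3s; let s denote this solubility.
Ksp = [Ce³⁺][OH⁻]^3 = s · (3s)^3 = 27s^4 = 2.2×10⁻²⁰
s = 5.3×10⁻⁶ M
[OH⁻] = 3s = 1.6×10⁻⁵ M

1.6×10⁻⁵ M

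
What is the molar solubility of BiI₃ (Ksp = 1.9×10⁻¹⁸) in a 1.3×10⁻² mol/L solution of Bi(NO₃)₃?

BiI₃(s) ⇌ Bi³⁺(aq) + 3 I⁻(aq)
With Bi³⁺ already at 1.3×10⁻² mol/L and s small, take [Bi³⁺] ≈ 1.3×10⁻² mol/L and [I⁻] = 3s.
Ksp = [Bi³⁺][I⁻]^3 = (1.3×10⁻²)(3s)^3
(3s)^3 = 1.9×10⁻¹⁸ / (1.3×10⁻²) = 1.5×10⁻¹⁶
s = 1.8×10⁻⁶ mol/L

1.8×10⁻⁶ M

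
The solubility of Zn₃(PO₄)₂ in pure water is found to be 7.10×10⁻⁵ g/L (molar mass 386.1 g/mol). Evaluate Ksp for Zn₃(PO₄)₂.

Ksp = 2.27×10⁻³²

Convert to molarity: s = 7.10×10⁻⁵ / 386.1 = 1.8389×10⁻⁷ mol/L
Zn₃(PO₄)₂(s) ⇌ 3 Zn²⁺(aq) + 2 PO₄³⁻(aq)
Let s be the molar solubility. Then [Zn²⁺] = 3s and [PO₄³⁻] = 2s.
Ksp = [Zn²⁺]^3[PO₄³⁻]^2 = (3s)^3 · (2s)^2 = 108s^5
Ksp = 108 × (1.8389×10⁻⁷)^5 = 2.27×10⁻³²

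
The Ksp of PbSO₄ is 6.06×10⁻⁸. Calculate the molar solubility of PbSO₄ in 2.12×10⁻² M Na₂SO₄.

PbSO₄(s) ⇌ Pb²⁺(aq) + SO₄²⁻(aq)
The solution already contains SO₄²⁻ at 2.12×10⁻² M. Let s be the molar solubility of PbSO₄.
[SO₄²⁻] ≈ 2.12×10⁻² M (common ion dominates); [Pb²⁺] = s.
Ksp = [Pb²⁺][SO₄²⁻] = s(2.12×10⁻²)
s = 6.06×10⁻⁸ / (2.12×10⁻²) = 2.86×10⁻⁶
s = 2.86×10⁻⁶ M

2.86×10⁻⁶ M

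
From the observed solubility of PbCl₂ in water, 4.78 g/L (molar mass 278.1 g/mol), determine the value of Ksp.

Molar solubility s = (4.78 g/L) / (278.1 g/mol) = 1.7188×10⁻² mol/L
PbCl₂(s) ⇌ Pb²⁺(aq) + 2 Cl⁻(aq)
For each mole of PbCl₂ that dissolves per liter, [Pb²⁺] = s and [Cl⁻] = 2s; let s denote this solubility.
Ksp = [Pb²⁺][Cl⁻]^2 = s · (2s)^2 = 4s^3
Ksp = 4 × (1.7188×10⁻²)^3 = 2.03×10⁻⁵

Ksp = 2.03×10⁻⁵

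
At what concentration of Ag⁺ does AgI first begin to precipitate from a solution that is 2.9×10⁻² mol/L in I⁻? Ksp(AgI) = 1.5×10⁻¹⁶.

5.2×10⁻¹⁵ M

Precipitation begins when Q = Ksp.
AgI(s) ⇌ Ag⁺(aq) + I⁻(aq)
Ksp = [Ag⁺][I⁻] = [Ag⁺](2.9×10⁻²)
[Ag⁺] = 1.5×10⁻¹⁶ / (2.9×10⁻²) = 5.2×10⁻¹⁵
[Ag⁺] = 5.2×10⁻¹⁵ mol/L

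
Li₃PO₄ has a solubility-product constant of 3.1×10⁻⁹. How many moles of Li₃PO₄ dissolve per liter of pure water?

3.3×10⁻³ M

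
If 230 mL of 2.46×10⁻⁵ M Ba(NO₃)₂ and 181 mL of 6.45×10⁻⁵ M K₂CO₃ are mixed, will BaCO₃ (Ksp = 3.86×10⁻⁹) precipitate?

Total volume after mixing = 230 + 181 = 411 mL.
[Ba²⁺] = (2.46×10⁻⁵)(230)/411 = 1.38×10⁻⁵ M
[CO₃²⁻] = (6.45×10⁻⁵)(181)/411 = 2.84×10⁻⁵ M
Q = [Ba²⁺][CO₃²⁻] = 3.91×10⁻¹⁰
Q = 3.91×10⁻¹⁰ < Ksp = 3.86×10⁻⁹, so the solution is unsaturated and no precipitate forms.

No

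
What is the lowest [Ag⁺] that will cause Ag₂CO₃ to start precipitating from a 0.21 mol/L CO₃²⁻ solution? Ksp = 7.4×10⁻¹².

5.9×10⁻⁶ M

Precipitation begins when Q = Ksp.
Ag₂CO₃(s) ⇌ 2 Ag⁺(aq) + CO₃²⁻(aq)
Ksp = [Ag⁺]^2[CO₃²⁻] = [Ag⁺]^2(0.21)
[Ag⁺]^2 = 7.4×10⁻¹² / (0.21) = 3.5×10⁻¹¹
[Ag⁺] = 5.9×10⁻⁶ mol/L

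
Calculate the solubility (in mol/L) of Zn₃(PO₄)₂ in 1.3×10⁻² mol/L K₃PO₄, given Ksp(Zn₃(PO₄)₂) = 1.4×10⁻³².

Zn₃(PO₄)₂(s) ⇌ 3 Zn²⁺(aq) + 2 PO₄³⁻(aq)
Let s be the solubility of Zn₃(PO₄)₂ here. The common ion gives [PO₄³⁻] ≈ 1.3×10⁻² mol/L, and [Zn²⁺] = 3s.
Ksp = [Zn²⁺]^3[PO₄³⁻]^2 = (3s)^3(1.3×10⁻²)^2
(3s)^3 = 1.4×10⁻³² / (1.3×10⁻²)^2 = 8.3×10⁻²⁹
s = 1.5×10⁻¹⁰ mol/L

1.5×10⁻¹⁰ M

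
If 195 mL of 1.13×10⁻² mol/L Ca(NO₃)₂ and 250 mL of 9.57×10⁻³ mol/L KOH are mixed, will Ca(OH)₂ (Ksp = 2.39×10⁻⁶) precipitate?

No

The combined volume is 445 mL.
[Ca²⁺] = (1.13×10⁻²)(195)/445 = 4.95×10⁻³ mol/L
[OH⁻] = (9.57×10⁻³)(250)/445 = 5.38×10⁻³ mol/L
Q = [Ca²⁺][OH⁻]^2 = 1.43×10⁻⁷
Q = 1.43×10⁻⁷ < Ksp = 2.39×10⁻⁶, so the solution is unsaturated and no precipitate forms.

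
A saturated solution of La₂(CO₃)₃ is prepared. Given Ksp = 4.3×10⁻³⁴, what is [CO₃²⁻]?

2.5×10⁻⁷ M

La₂(CO₃)₃(s) ⇌ 2 La³⁺(aq) + 3 CO₃²⁻(aq)
Let s be the molar solubility. Then [La³⁺] = 2s and [CO₃²⁻] = 3s.
Ksp = [La³⁺]^2[CO₃²⁻]^3 = (2s)^2 · (3s)^3 = 108s^5 = 4.3×10⁻³⁴
s = 8.3×10⁻⁸ M
[CO₃²⁻] = 3s = 2.5×10⁻⁷ M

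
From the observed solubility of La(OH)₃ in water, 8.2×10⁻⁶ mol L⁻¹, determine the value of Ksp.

La(OH)₃(s) ⇌ La³⁺(aq) + 3 OH⁻(aq)
For each mole of La(OH)₃ that dissolves per liter, [La³⁺] = s and [OH⁻] = 3s; let s denote this solubility.
Ksp = [La³⁺][OH⁻]^3 = s · (3s)^3 = 27s^4
Ksp = 27 × (8.2×10⁻⁶)^4 = 1.2×10⁻¹⁹

Ksp = 1.2×10⁻¹⁹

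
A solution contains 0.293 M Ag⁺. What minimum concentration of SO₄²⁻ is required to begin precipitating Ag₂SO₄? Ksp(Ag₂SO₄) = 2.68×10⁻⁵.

Precipitation begins when Q = Ksp.
Ag₂SO₄(s) ⇌ 2 Ag⁺(aq) + SO₄²⁻(aq)
Ksp = [Ag⁺]^2[SO₄²⁻] = [SO₄²⁻](0.293)^2
[SO₄²⁻] = 2.68×10⁻⁵ / (0.293)^2 = 3.12×10⁻⁴
[SO₄²⁻] = 3.12×10⁻⁴ M

3.12×10⁻⁴ M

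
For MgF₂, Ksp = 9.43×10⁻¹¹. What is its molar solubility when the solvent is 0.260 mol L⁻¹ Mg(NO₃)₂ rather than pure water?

MgF₂(s) ⇌ Mg²⁺(aq) + 2 F⁻(aq)
Mg²⁺ is already present at 0.260 mol L⁻¹. If s mol/L of MgF₂ dissolves, [F⁻] = 2s while [Mg²⁺] ≈ 0.260 mol L⁻¹.
Ksp = [Mg²⁺][F⁻]^2 = (0.260)(2s)^2
(2s)^2 = 9.43×10⁻¹¹ / (0.260) = 3.63×10⁻¹⁰
s = 9.52×10⁻⁶ mol L⁻¹

9.52×10⁻⁶ M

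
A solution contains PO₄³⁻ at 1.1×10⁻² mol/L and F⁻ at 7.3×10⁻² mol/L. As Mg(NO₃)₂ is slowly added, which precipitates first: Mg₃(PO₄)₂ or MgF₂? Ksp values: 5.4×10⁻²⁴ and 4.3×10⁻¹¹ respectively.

A salt starts to precipitate once the ion product Q reaches its Ksp.
For Mg₃(PO₄)₂: [Mg²⁺] = (Ksp/[PO₄³⁻]^2)^(1/3) = 3.5×10⁻⁷ mol/L
For MgF₂: [Mg²⁺] = (Ksp/[F⁻]^2) = 8.1×10⁻⁹ mol/L
MgF₂ requires the lower [Mg²⁺], so it precipitates first.

MgF₂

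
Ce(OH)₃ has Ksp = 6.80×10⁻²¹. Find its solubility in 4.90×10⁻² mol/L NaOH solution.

5.78×10⁻¹⁷ M

Ce(OH)₃(s) ⇌ Ce³⁺(aq) + 3 OH⁻(aq)
With OH⁻ already at 4.90×10⁻² mol/L and s small, take [OH⁻] ≈ 4.90×10⁻² mol/L and [Ce³⁺] = s.
Ksp = [Ce³⁺][OH⁻]^3 = s(4.90×10⁻²)^3
s = 6.80×10⁻²¹ / (4.90×10⁻²)^3 = 5.78×10⁻¹⁷
s = 5.78×10⁻¹⁷ mol/L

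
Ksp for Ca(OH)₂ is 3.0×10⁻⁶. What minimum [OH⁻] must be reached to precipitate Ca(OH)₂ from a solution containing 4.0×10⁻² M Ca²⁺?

8.7×10⁻³ M

Precipitation begins when Q = Ksp.
Ca(OH)₂(s) ⇌ Ca²⁺(aq) + 2 OH⁻(aq)
Ksp = [Ca²⁺][OH⁻]^2 = [OH⁻]^2(4.0×10⁻²)
[OH⁻]^2 = 3.0×10⁻⁶ / (4.0×10⁻²) = 7.5×10⁻⁵
[OH⁻] = 8.7×10⁻³ M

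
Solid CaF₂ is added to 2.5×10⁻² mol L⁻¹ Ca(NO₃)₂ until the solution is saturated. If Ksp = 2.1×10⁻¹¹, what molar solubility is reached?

CaF₂(s) ⇌ Ca²⁺(aq) + 2 F⁻(aq)
Ca²⁺ is already present at 2.5×10⁻² mol L⁻¹. If s mol/L of CaF₂ dissolves, [F⁻] = 2s while [Ca²⁺] ≈ 2.5×10⁻² mol L⁻¹.
Ksp = [Ca²⁺][F⁻]^2 = (2.5×10⁻²)(2s)^2
(2s)^2 = 2.1×10⁻¹¹ / (2.5×10⁻²) = 8.4×10⁻¹⁰
s = 1.4×10⁻⁵ mol L⁻¹

1.4×10⁻⁵ M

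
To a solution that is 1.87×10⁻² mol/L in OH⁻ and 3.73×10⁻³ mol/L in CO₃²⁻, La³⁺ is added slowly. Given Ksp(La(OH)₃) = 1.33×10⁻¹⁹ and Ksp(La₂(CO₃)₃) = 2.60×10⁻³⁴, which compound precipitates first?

La(OH)₃

The threshold for precipitation is Q = Ksp.
For La(OH)₃: [La³⁺] = (Ksp/[OH⁻]^3) = 2.03×10⁻¹⁴ mol/L
For La₂(CO₃)₃: [La³⁺] = (Ksp/[CO₃²⁻]^3)^(1/2) = 7.08×10⁻¹⁴ mol/L
La(OH)₃ requires the lower [La³⁺], so it precipitates first.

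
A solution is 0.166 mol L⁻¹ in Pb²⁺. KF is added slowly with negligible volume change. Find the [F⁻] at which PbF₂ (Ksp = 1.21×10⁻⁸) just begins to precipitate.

Precipitation of each salt begins when its ion product equals Ksp.
PbF₂(s) ⇌ Pb²⁺(aq) + 2 F⁻(aq)
Ksp = [Pb²⁺][F⁻]^2 = [F⁻]^2(0.166)
[F⁻]^2 = 1.21×10⁻⁸ / (0.166) = 7.29×10⁻⁸
[F⁻] = 2.70×10⁻⁴ mol L⁻¹

2.70×10⁻⁴ M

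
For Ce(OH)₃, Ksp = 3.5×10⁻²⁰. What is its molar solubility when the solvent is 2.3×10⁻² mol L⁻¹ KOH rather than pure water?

2.9×10⁻¹⁵ M

Ce(OH)₃(s) ⇌ Ce³⁺(aq) + 3 OH⁻(aq)
OH⁻ is already present at 2.3×10⁻² mol L⁻¹. If s mol/L of Ce(OH)₃ dissolves, [Ce³⁺] = s while [OH⁻] ≈ 2.3×10⁻² mol L⁻¹.
Ksp = [Ce³⁺][OH⁻]^3 = s(2.3×10⁻²)^3
s = 3.5×10⁻²⁰ / (2.3×10⁻²)^3 = 2.9×10⁻¹⁵
s = 2.9×10⁻¹⁵ mol L⁻¹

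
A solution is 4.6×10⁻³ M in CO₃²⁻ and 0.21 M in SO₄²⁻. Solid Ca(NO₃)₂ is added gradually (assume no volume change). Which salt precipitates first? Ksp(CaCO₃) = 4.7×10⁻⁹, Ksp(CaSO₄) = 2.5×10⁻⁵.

A salt starts to precipitate once the ion product Q reaches its Ksp.
For CaCO₃: [Ca²⁺] = (Ksp/[CO₃²⁻]) = 1.0×10⁻⁶ M
For CaSO₄: [Ca²⁺] = (Ksp/[SO₄²⁻]) = 1.2×10⁻⁴ M
The smaller threshold [Ca²⁺] is reached first, so CaCO₃ precipitates first.

CaCO₃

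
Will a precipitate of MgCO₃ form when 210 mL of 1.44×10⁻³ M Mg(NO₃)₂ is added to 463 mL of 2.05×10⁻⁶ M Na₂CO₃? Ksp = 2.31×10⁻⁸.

No

The combined volume is 673 mL.
[Mg²⁺] = (1.44×10⁻³)(210)/673 = 4.49×10⁻⁴ M
[CO₃²⁻] = (2.05×10⁻⁶)(463)/673 = 1.41×10⁻⁶ M
Q = [Mg²⁺][CO₃²⁻] = 6.34×10⁻¹⁰
Since Q (6.34×10⁻¹⁰) is less than Ksp (2.31×10⁻⁸), no MgCO₃ precipitates.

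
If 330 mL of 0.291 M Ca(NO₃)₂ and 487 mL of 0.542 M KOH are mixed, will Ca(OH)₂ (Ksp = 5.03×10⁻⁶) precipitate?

After mixing, V = 330 mL + 487 mL = 817 mL.
[Ca²⁺] = (0.291)(330)/817 = 0.118 M
[OH⁻] = (0.542)(487)/817 = 0.323 M
Q = [Ca²⁺][OH⁻]^2 = 1.23×10⁻²
Since Q (1.23×10⁻²) exceeds Ksp (5.03×10⁻⁶), Ca(OH)₂ will precipitate.

Yes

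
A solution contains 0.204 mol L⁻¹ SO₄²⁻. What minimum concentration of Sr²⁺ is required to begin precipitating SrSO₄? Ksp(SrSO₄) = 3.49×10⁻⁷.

The threshold for precipitation is Q = Ksp.
SrSO₄(s) ⇌ Sr²⁺(aq) + SO₄²⁻(aq)
Ksp = [Sr²⁺][SO₄²⁻] = [Sr²⁺](0.204)
[Sr²⁺] = 3.49×10⁻⁷ / (0.204) = 1.71×10⁻⁶
[Sr²⁺] = 1.71×10⁻⁶ mol L⁻¹

1.71×10⁻⁶ M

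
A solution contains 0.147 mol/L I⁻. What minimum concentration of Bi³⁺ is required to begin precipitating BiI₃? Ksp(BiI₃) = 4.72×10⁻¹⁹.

A salt starts to precipitate once the ion product Q reaches its Ksp.
BiI₃(s) ⇌ Bi³⁺(aq) + 3 I⁻(aq)
Ksp = [Bi³⁺][I⁻]^3 = [Bi³⁺](0.147)^3
[Bi³⁺] = 4.72×10⁻¹⁹ / (0.147)^3 = 1.49×10⁻¹⁶
[Bi³⁺] = 1.49×10⁻¹⁶ mol/L

1.49×10⁻¹⁶ M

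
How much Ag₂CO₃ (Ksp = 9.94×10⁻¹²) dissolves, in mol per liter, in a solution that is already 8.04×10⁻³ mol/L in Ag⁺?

1.54×10⁻⁷ M

Ag₂CO₃(s) ⇌ 2 Ag⁺(aq) + CO₃²⁻(aq)
Let s be the solubility of Ag₂CO₃ here. The common ion gives [Ag⁺] ≈ 8.04×10⁻³ mol/L, and [CO₃²⁻] = s.
Ksp = [Ag⁺]^2[CO₃²⁻] = (8.04×10⁻³)^2s
s = 9.94×10⁻¹² / (8.04×10⁻³)^2 = 1.54×10⁻⁷
s = 1.54×10⁻⁷ mol/L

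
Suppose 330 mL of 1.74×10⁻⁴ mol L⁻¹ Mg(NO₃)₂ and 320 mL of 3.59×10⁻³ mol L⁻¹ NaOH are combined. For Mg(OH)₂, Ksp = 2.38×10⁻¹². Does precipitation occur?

After mixing, V = 330 mL + 320 mL = 650 mL.
[Mg²⁺] = (1.74×10⁻⁴)(330)/650 = 8.83×10⁻⁵ mol L⁻¹
[OH⁻] = (3.59×10⁻³)(320)/650 = 1.77×10⁻³ mol L⁻¹
Q = [Mg²⁺][OH⁻]^2 = 2.76×10⁻¹⁰
Since Q (2.76×10⁻¹⁰) exceeds Ksp (2.38×10⁻¹²), Mg(OH)₂ will precipitate.

Yes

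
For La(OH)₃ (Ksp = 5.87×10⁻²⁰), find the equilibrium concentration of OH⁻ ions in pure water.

2.05×10⁻⁵ M

La(OH)₃(s) ⇌ La³⁺(aq) + 3 OH⁻(aq)
With molar solubility s: [La³⁺] = s, [OH⁻] = 3s.
Ksp = [La³⁺][OH⁻]^3 = s · (3s)^3 = 27s^4 = 5.87×10⁻²⁰
s = 6.83×10⁻⁶ M
[OH⁻] = 3s = 2.05×10⁻⁵ M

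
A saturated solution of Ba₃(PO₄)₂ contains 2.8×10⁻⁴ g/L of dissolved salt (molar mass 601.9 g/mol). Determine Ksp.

Convert to molarity: s = 2.8×10⁻⁴ / 601.9 = 4.652×10⁻⁷ mol/L
Ba₃(PO₄)₂(s) ⇌ 3 Ba²⁺(aq) + 2 PO₄³⁻(aq)
Call the molar solubility s, so that [Ba²⁺] = 3s and [PO₄³⁻] = 2s.
Ksp = [Ba²⁺]^3[PO₄³⁻]^2 = (3s)^3 · (2s)^2 = 108s^5
Ksp = 108 × (4.652×10⁻⁷)^5 = 2.4×10⁻³⁰

Ksp = 2.4×10⁻³⁰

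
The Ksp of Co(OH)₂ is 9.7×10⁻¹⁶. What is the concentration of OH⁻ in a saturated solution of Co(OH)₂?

Co(OH)₂(s) ⇌ Co²⁺(aq) + 2 OH⁻(aq)
Let s be the molar solubility. Then [Co²⁺] = s and [OH⁻] = 2s.
Ksp = [Co²⁺][OH⁻]^2 = s · (2s)^2 = 4s^3 = 9.7×10⁻¹⁶
s = 6.2×10⁻⁶ mol L⁻¹
[OH⁻] = 2s = 1.2×10⁻⁵ mol L⁻¹

1.2×10⁻⁵ M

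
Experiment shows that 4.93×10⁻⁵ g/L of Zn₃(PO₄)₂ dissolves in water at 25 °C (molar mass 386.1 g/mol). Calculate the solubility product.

Ksp = 3.67×10⁻³³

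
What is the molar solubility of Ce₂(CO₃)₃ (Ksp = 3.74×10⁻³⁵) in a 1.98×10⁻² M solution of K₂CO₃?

1.10×10⁻¹⁵ M

Ce₂(CO₃)₃(s) ⇌ 2 Ce³⁺(aq) + 3 CO₃²⁻(aq)
Let s be the solubility of Ce₂(CO₃)₃ here. The common ion gives [CO₃²⁻] ≈ 1.98×10⁻² M, and [Ce³⁺] = 2s.
Ksp = [Ce³⁺]^2[CO₃²⁻]^3 = (2s)^2(1.98×10⁻²)^3
(2s)^2 = 3.74×10⁻³⁵ / (1.98×10⁻²)^3 = 4.82×10⁻³⁰
s = 1.10×10⁻¹⁵ M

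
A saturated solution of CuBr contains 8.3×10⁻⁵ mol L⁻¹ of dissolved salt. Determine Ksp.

Ksp = 6.9×10⁻⁹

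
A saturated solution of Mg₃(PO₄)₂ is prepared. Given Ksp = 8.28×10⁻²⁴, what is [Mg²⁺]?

2.84×10⁻⁵ M

Mg₃(PO₄)₂(s) ⇌ 3 Mg²⁺(aq) + 2 PO₄³⁻(aq)
For each mole of Mg₃(PO₄)₂ that dissolves per liter, [Mg²⁺] = 3s and [PO₄³⁻] = 2s; let s denote this solubility.
Ksp = [Mg²⁺]^3[PO₄³⁻]^2 = (3s)^3 · (2s)^2 = 108s^5 = 8.28×10⁻²⁴
s = 9.48×10⁻⁶ mol L⁻¹
[Mg²⁺] = 3s = 2.84×10⁻⁵ mol L⁻¹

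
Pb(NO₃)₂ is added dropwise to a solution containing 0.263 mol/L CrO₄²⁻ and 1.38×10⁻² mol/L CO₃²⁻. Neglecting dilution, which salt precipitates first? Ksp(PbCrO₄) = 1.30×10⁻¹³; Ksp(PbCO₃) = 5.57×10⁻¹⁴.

A salt starts to precipitate once the ion product Q reaches its Ksp.
For PbCrO₄: [Pb²⁺] = (Ksp/[CrO₄²⁻]) = 4.94×10⁻¹³ mol/L
For PbCO₃: [Pb²⁺] = (Ksp/[CO₃²⁻]) = 4.04×10⁻¹² mol/L
PbCrO₄ requires the lower [Pb²⁺], so it precipitates first.

PbCrO₄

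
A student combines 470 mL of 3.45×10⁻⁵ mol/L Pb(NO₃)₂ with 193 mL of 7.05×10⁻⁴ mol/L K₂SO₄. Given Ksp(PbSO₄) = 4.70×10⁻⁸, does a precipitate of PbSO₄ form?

No

The combined volume is 663 mL.
[Pb²⁺] = (3.45×10⁻⁵)(470)/663 = 2.45×10⁻⁵ mol/L
[SO₄²⁻] = (7.05×10⁻⁴)(193)/663 = 2.05×10⁻⁴ mol/L
Q = [Pb²⁺][SO₄²⁻] = 5.02×10⁻⁹
Q = 5.02×10⁻⁹ < Ksp = 4.70×10⁻⁸, so the solution is unsaturated and no precipitate forms.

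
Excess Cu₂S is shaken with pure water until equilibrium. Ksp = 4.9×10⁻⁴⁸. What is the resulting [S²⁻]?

Cu₂S(s) ⇌ 2 Cu⁺(aq) + S²⁻(aq)
With molar solubility s: [Cu⁺] = 2s, [S²⁻] = s.
Ksp = [Cu⁺]^2[S²⁻] = (2s)^2 · s = 4s^3 = 4.9×10⁻⁴⁸
s = 1.1×10⁻¹⁶ mol/L
[S²⁻] = s = 1.1×10⁻¹⁶ mol/L

1.1×10⁻¹⁶ M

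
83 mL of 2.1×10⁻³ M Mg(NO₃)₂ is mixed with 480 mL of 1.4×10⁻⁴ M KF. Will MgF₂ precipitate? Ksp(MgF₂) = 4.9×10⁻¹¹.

No

After mixing, V = 83 mL + 480 mL = 563 mL.
[Mg²⁺] = (2.1×10⁻³)(83)/563 = 3.1×10⁻⁴ M
[F⁻] = (1.4×10⁻⁴)(480)/563 = 1.2×10⁻⁴ M
Q = [Mg²⁺][F⁻]^2 = 4.4×10⁻¹²
Q < Ksp (4.4×10⁻¹² vs 4.9×10⁻¹¹); the solution remains unsaturated and no precipitate forms.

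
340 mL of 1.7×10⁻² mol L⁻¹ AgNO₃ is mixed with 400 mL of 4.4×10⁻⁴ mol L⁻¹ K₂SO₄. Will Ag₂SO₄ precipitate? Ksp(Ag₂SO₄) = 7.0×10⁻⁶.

Total volume after mixing = 340 + 400 = 740 mL.
[Ag⁺] = (1.7×10⁻²)(340)/740 = 7.8×10⁻³ mol L⁻¹
[SO₄²⁻] = (4.4×10⁻⁴)(400)/740 = 2.4×10⁻⁴ mol L⁻¹
Q = [Ag⁺]^2[SO₄²⁻] = 1.5×10⁻⁸
Q < Ksp (1.5×10⁻⁸ vs 7.0×10⁻⁶); the solution remains unsaturated and no precipitate forms.

No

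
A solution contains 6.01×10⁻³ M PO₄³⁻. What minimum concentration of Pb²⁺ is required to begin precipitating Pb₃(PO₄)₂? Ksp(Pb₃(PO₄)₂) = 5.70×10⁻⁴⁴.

1.16×10⁻¹³ M

A salt starts to precipitate once the ion product Q reaches its Ksp.
Pb₃(PO₄)₂(s) ⇌ 3 Pb²⁺(aq) + 2 PO₄³⁻(aq)
Ksp = [Pb²⁺]^3[PO₄³⁻]^2 = [Pb²⁺]^3(6.01×10⁻³)^2
[Pb²⁺]^3 = 5.70×10⁻⁴⁴ / (6.01×10⁻³)^2 = 1.58×10⁻³⁹
[Pb²⁺] = 1.16×10⁻¹³ M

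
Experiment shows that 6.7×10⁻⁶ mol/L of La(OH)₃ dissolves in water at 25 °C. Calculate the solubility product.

Ksp = 5.4×10⁻²⁰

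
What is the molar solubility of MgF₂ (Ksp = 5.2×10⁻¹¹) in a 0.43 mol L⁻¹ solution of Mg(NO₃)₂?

MgF₂(s) ⇌ Mg²⁺(aq) + 2 F⁻(aq)
The solution already contains Mg²⁺ at 0.43 mol L⁻¹. Let s be the molar solubility of MgF₂.
[Mg²⁺] ≈ 0.43 mol L⁻¹ (common ion dominates); [F⁻] = 2s.
Ksp = [Mg²⁺][F⁻]^2 = (0.43)(2s)^2
(2s)^2 = 5.2×10⁻¹¹ / (0.43) = 1.2×10⁻¹⁰
s = 5.5×10⁻⁶ mol L⁻¹

5.5×10⁻⁶ M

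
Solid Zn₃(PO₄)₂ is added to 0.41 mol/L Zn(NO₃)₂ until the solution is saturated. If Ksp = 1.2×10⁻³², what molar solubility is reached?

2.1×10⁻¹⁶ M

Zn₃(PO₄)₂(s) ⇌ 3 Zn²⁺(aq) + 2 PO₄³⁻(aq)
The solution already contains Zn²⁺ at 0.41 mol/L. Let s be the molar solubility of Zn₃(PO₄)₂.
[Zn²⁺] ≈ 0.41 mol/L (common ion dominates); [PO₄³⁻] = 2s.
Ksp = [Zn²⁺]^3[PO₄³⁻]^2 = (0.41)^3(2s)^2
(2s)^2 = 1.2×10⁻³² / (0.41)^3 = 1.7×10⁻³¹
s = 2.1×10⁻¹⁶ mol/L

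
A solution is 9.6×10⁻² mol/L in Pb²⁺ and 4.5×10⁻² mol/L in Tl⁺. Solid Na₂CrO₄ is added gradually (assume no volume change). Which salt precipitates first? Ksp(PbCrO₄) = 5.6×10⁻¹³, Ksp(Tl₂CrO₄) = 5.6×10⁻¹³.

Each salt precipitates once Q = Ksp for that salt.
For PbCrO₄: [CrO₄²⁻] = (Ksp/[Pb²⁺]) = 5.8×10⁻¹² mol/L
For Tl₂CrO₄: [CrO₄²⁻] = (Ksp/[Tl⁺]^2) = 2.8×10⁻¹⁰ mol/L
The smaller threshold [CrO₄²⁻] is reached first, so PbCrO₄ precipitates first.

PbCrO₄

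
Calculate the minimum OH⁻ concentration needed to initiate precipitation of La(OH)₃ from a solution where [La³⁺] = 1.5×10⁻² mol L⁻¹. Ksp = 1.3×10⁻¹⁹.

The threshold for precipitation is Q = Ksp.
La(OH)₃(s) ⇌ La³⁺(aq) + 3 OH⁻(aq)
Ksp = [La³⁺][OH⁻]^3 = [OH⁻]^3(1.5×10⁻²)
[OH⁻]^3 = 1.3×10⁻¹⁹ / (1.5×10⁻²) = 8.7×10⁻¹⁸
[OH⁻] = 2.1×10⁻⁶ mol L⁻¹

2.1×10⁻⁶ M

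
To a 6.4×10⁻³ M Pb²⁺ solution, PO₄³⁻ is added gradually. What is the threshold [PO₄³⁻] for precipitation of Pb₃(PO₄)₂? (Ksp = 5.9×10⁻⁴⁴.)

4.7×10⁻¹⁹ M

Each salt precipitates once Q = Ksp for that salt.
Pb₃(PO₄)₂(s) ⇌ 3 Pb²⁺(aq) + 2 PO₄³⁻(aq)
Ksp = [Pb²⁺]^3[PO₄³⁻]^2 = [PO₄³⁻]^2(6.4×10⁻³)^3
[PO₄³⁻]^2 = 5.9×10⁻⁴⁴ / (6.4×10⁻³)^3 = 2.3×10⁻³⁷
[PO₄³⁻] = 4.7×10⁻¹⁹ M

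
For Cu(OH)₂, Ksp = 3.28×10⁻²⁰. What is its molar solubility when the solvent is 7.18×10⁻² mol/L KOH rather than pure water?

Cu(OH)₂(s) ⇌ Cu²⁺(aq) + 2 OH⁻(aq)
With OH⁻ already at 7.18×10⁻² mol/L and s small, take [OH⁻] ≈ 7.18×10⁻² mol/L and [Cu²⁺] = s.
Ksp = [Cu²⁺][OH⁻]^2 = s(7.18×10⁻²)^2
s = 3.28×10⁻²⁰ / (7.18×10⁻²)^2 = 6.36×10⁻¹⁸
s = 6.36×10⁻¹⁸ mol/L

6.36×10⁻¹⁸ M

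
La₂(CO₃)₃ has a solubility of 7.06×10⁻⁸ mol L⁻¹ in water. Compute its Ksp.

La₂(CO₃)₃(s) ⇌ 2 La³⁺(aq) + 3 CO₃²⁻(aq)
If s mol/L of La₂(CO₃)₃ dissolves, [La³⁺] = 2s and [CO₃²⁻] = 3s.
Ksp = [La³⁺]^2[CO₃²⁻]^3 = (2s)^2 · (3s)^3 = 108s^5
Ksp = 108 × (7.06×10⁻⁸)^5 = 1.89×10⁻³⁴

Ksp = 1.89×10⁻³⁴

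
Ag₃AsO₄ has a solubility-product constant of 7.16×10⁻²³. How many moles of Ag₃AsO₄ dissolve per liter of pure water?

Ag₃AsO₄(s) ⇌ 3 Ag⁺(aq) + AsO₄³⁻(aq)
For each mole of Ag₃AsO₄ that dissolves per liter, [Ag⁺] = 3s and [AsO₄³⁻] = s; let s denote this solubility.
Ksp = [Ag⁺]^3[AsO₄³⁻] = (3s)^3 · s = 27s^4
27s^4 = 7.16×10⁻²³  ⇒  s^4 = 2.65×10⁻²⁴
Taking the 4th root, s = 1.28×10⁻⁶ mol/L.

1.28×10⁻⁶ M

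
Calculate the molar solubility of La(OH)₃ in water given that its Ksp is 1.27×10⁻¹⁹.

La(OH)₃(s) ⇌ La³⁺(aq) + 3 OH⁻(aq)
Let s be the molar solubility. Then [La³⁺] = s and [OH⁻] = 3s.
Ksp = [La³⁺][OH⁻]^3 = s · (3s)^3 = 27s^4
27s^4 = 1.27×10⁻¹⁹  ⇒  s^4 = 4.70×10⁻²¹
Taking the 4th root, s = 8.28×10⁻⁶ M.

8.28×10⁻⁶ M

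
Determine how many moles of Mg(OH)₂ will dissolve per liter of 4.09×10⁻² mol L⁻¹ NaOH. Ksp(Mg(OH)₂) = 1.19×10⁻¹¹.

Mg(OH)₂(s) ⇌ Mg²⁺(aq) + 2 OH⁻(aq)
The solution already contains OH⁻ at 4.09×10⁻² mol L⁻¹. Let s be the molar solubility of Mg(OH)₂.
[OH⁻] ≈ 4.09×10⁻² mol L⁻¹ (common ion dominates); [Mg²⁺] = s.
Ksp = [Mg²⁺][OH⁻]^2 = s(4.09×10⁻²)^2
s = 1.19×10⁻¹¹ / (4.09×10⁻²)^2 = 7.11×10⁻⁹
s = 7.11×10⁻⁹ mol L⁻¹

7.11×10⁻⁹ M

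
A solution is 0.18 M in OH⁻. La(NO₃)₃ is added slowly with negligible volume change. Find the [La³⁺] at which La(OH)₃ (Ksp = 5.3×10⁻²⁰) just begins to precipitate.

A salt starts to precipitate once the ion product Q reaches its Ksp.
La(OH)₃(s) ⇌ La³⁺(aq) + 3 OH⁻(aq)
Ksp = [La³⁺][OH⁻]^3 = [La³⁺](0.18)^3
[La³⁺] = 5.3×10⁻²⁰ / (0.18)^3 = 9.1×10⁻¹⁸
[La³⁺] = 9.1×10⁻¹⁸ M

9.1×10⁻¹⁸ M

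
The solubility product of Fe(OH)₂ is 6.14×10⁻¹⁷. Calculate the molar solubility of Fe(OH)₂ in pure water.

Fe(OH)₂(s) ⇌ Fe²⁺(aq) + 2 OH⁻(aq)
Let s be the molar solubility. Then [Fe²⁺] = s and [OH⁻] = 2s.
Ksp = [Fe²⁺][OH⁻]^2 = s · (2s)^2 = 4s^3
4s^3 = 6.14×10⁻¹⁷  ⇒  s^3 = 1.54×10⁻¹⁷
Taking the 3rd root, s = 2.49×10⁻⁶ M.

2.49×10⁻⁶ M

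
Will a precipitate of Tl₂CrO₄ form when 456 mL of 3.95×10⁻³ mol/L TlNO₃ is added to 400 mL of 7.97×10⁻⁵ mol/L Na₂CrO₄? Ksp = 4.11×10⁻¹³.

Yes

After mixing, V = 456 mL + 400 mL = 856 mL.
[Tl⁺] = (3.95×10⁻³)(456)/856 = 2.10×10⁻³ mol/L
[CrO₄²⁻] = (7.97×10⁻⁵)(400)/856 = 3.72×10⁻⁵ mol/L
Q = [Tl⁺]^2[CrO₄²⁻] = 1.65×10⁻¹⁰
Since Q (1.65×10⁻¹⁰) exceeds Ksp (4.11×10⁻¹³), Tl₂CrO₄ will precipitate.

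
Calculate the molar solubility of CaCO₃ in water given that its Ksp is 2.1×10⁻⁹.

4.6×10⁻⁵ M

CaCO₃(s) ⇌ Ca²⁺(aq) + CO₃²⁻(aq)
Call the molar solubility s, so that [Ca²⁺] = s and [CO₃²⁻] = s.
Ksp = [Ca²⁺][CO₃²⁻] = s · s = s^2
s^2 = 2.1×10⁻⁹
s = 4.6×10⁻⁵ M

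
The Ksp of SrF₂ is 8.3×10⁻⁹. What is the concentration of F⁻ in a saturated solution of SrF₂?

SrF₂(s) ⇌ Sr²⁺(aq) + 2 F⁻(aq)
With molar solubility s: [Sr²⁺] = s, [F⁻] = 2s.
Ksp = [Sr²⁺][F⁻]^2 = s · (2s)^2 = 4s^3 = 8.3×10⁻⁹
s = 1.3×10⁻³ M
[F⁻] = 2s = 2.6×10⁻³ M

2.6×10⁻³ M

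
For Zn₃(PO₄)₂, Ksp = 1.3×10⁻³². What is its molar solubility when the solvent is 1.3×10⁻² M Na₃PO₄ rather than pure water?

1.4×10⁻¹⁰ M

Zn₃(PO₄)₂(s) ⇌ 3 Zn²⁺(aq) + 2 PO₄³⁻(aq)
Let s be the solubility of Zn₃(PO₄)₂ here. The common ion gives [PO₄³⁻] ≈ 1.3×10⁻² M, and [Zn²⁺] = 3s.
Ksp = [Zn²⁺]^3[PO₄³⁻]^2 = (3s)^3(1.3×10⁻²)^2
(3s)^3 = 1.3×10⁻³² / (1.3×10⁻²)^2 = 7.7×10⁻²⁹
s = 1.4×10⁻¹⁰ M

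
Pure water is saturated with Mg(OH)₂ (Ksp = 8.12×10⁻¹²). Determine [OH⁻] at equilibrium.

Mg(OH)₂(s) ⇌ Mg²⁺(aq) + 2 OH⁻(aq)
Call the molar solubility s, so that [Mg²⁺] = s and [OH⁻] = 2s.
Ksp = [Mg²⁺][OH⁻]^2 = s · (2s)^2 = 4s^3 = 8.12×10⁻¹²
s = 1.27×10⁻⁴ M
[OH⁻] = 2s = 2.53×10⁻⁴ M

2.53×10⁻⁴ M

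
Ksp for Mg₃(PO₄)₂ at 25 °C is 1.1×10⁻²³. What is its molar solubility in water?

Mg₃(PO₄)₂(s) ⇌ 3 Mg²⁺(aq) + 2 PO₄³⁻(aq)
With molar solubility s: [Mg²⁺] = 3s, [PO₄³⁻] = 2s.
Ksp = [Mg²⁺]^3[PO₄³⁻]^2 = (3s)^3 · (2s)^2 = 108s^5
108s^5 = 1.1×10⁻²³  ⇒  s^5 = 1.0×10⁻²⁵
s = 1.0×10⁻⁵ M

1.0×10⁻⁵ M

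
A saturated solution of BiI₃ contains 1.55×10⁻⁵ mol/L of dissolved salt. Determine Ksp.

BiI₃(s) ⇌ Bi³⁺(aq) + 3 I⁻(aq)
Call the molar solubility s, so that [Bi³⁺] = s and [I⁻] = 3s.
Ksp = [Bi³⁺][I⁻]^3 = s · (3s)^3 = 27s^4
Ksp = 27 × (1.55×10⁻⁵)^4 = 1.56×10⁻¹⁸

Ksp = 1.56×10⁻¹⁸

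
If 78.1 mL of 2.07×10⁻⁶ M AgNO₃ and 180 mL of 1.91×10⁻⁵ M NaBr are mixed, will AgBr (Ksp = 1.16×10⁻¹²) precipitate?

Yes

The combined volume is 258.1 mL.
[Ag⁺] = (2.07×10⁻⁶)(78.1)/258.1 = 6.26×10⁻⁷ M
[Br⁻] = (1.91×10⁻⁵)(180)/258.1 = 1.33×10⁻⁵ M
Q = [Ag⁺][Br⁻] = 8.34×10⁻¹²
Q = 8.34×10⁻¹² > Ksp = 1.16×10⁻¹², so the solution is supersaturated and AgBr precipitates.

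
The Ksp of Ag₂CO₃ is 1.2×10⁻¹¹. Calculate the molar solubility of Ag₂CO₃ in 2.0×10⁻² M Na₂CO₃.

Ag₂CO₃(s) ⇌ 2 Ag⁺(aq) + CO₃²⁻(aq)
CO₃²⁻ is already present at 2.0×10⁻² M. If s mol/L of Ag₂CO₃ dissolves, [Ag⁺] = 2s while [CO₃²⁻] ≈ 2.0×10⁻² M.
Ksp = [Ag⁺]^2[CO₃²⁻] = (2s)^2(2.0×10⁻²)
(2s)^2 = 1.2×10⁻¹¹ / (2.0×10⁻²) = 6.0×10⁻¹⁰
s = 1.2×10⁻⁵ M

1.2×10⁻⁵ M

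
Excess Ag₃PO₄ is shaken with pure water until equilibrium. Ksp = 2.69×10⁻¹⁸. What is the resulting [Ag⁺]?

Ag₃PO₄(s) ⇌ 3 Ag⁺(aq) + PO₄³⁻(aq)
If s mol/L of Ag₃PO₄ dissolves, [Ag⁺] = 3s and [PO₄³⁻] = s.
Ksp = [Ag⁺]^3[PO₄³⁻] = (3s)^3 · s = 27s^4 = 2.69×10⁻¹⁸
s = 1.78×10⁻⁵ mol L⁻¹
[Ag⁺] = 3s = 5.33×10⁻⁵ mol L⁻¹

5.33×10⁻⁵ M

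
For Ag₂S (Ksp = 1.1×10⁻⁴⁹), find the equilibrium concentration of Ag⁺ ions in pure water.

6.0×10⁻¹⁷ M

Ag₂S(s) ⇌ 2 Ag⁺(aq) + S²⁻(aq)
With molar solubility s: [Ag⁺] = 2s, [S²⁻] = s.
Ksp = [Ag⁺]^2[S²⁻] = (2s)^2 · s = 4s^3 = 1.1×10⁻⁴⁹
s = 3.0×10⁻¹⁷ M
[Ag⁺] = 2s = 6.0×10⁻¹⁷ M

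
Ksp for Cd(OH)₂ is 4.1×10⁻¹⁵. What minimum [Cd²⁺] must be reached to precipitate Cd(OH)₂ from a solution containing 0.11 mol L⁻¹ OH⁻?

Precipitation of each salt begins when its ion product equals Ksp.
Cd(OH)₂(s) ⇌ Cd²⁺(aq) + 2 OH⁻(aq)
Ksp = [Cd²⁺][OH⁻]^2 = [Cd²⁺](0.11)^2
[Cd²⁺] = 4.1×10⁻¹⁵ / (0.11)^2 = 3.4×10⁻¹³
[Cd²⁺] = 3.4×10⁻¹³ mol L⁻¹

3.4×10⁻¹³ M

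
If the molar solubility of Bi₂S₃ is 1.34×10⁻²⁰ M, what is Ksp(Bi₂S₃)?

Bi₂S₃(s) ⇌ 2 Bi³⁺(aq) + 3 S²⁻(aq)
Call the molar solubility s, so that [Bi³⁺] = 2s and [S²⁻] = 3s.
Ksp = [Bi³⁺]^2[S²⁻]^3 = (2s)^2 · (3s)^3 = 108s^5
Ksp = 108 × (1.34×10⁻²⁰)^5 = 4.67×10⁻⁹⁸

Ksp = 4.67×10⁻⁹⁸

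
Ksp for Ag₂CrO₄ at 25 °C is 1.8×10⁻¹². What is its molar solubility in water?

Ag₂CrO₄(s) ⇌ 2 Ag⁺(aq) + CrO₄²⁻(aq)
For each mole of Ag₂CrO₄ that dissolves per liter, [Ag⁺] = 2s and [CrO₄²⁻] = s; let s denote this solubility.
Ksp = [Ag⁺]^2[CrO₄²⁻] = (2s)^2 · s = 4s^3
4s^3 = 1.8×10⁻¹²  ⇒  s^3 = 4.5×10⁻¹³
Taking the 3rd root, s = 7.7×10⁻⁵ mol/L.

7.7×10⁻⁵ M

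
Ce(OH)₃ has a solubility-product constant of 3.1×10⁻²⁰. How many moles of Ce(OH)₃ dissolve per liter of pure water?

5.8×10⁻⁶ M

Ce(OH)₃(s) ⇌ Ce³⁺(aq) + 3 OH⁻(aq)
With molar solubility s: [Ce³⁺] = s, [OH⁻] = 3s.
Ksp = [Ce³⁺][OH⁻]^3 = s · (3s)^3 = 27s^4
27s^4 = 3.1×10⁻²⁰  ⇒  s^4 = 1.1×10⁻²¹
s = (1.1×10⁻²¹)^(1/4) = 5.8×10⁻⁶ M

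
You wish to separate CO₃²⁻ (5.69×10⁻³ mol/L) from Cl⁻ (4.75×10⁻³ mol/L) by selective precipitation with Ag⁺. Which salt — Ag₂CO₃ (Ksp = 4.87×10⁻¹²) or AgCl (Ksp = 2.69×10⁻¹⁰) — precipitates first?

AgCl

The threshold for precipitation is Q = Ksp.
For Ag₂CO₃: [Ag⁺] = (Ksp/[CO₃²⁻])^(1/2) = 2.93×10⁻⁵ mol/L
For AgCl: [Ag⁺] = (Ksp/[Cl⁻]) = 5.66×10⁻⁸ mol/L
Since AgCl needs less Ag⁺ to reach saturation, it precipitates first.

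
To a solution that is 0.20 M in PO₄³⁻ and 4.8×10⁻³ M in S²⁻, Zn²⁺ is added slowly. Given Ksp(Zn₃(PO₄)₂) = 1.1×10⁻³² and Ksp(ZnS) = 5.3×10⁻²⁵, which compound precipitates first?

Precipitation begins when Q = Ksp.
For Zn₃(PO₄)₂: [Zn²⁺] = (Ksp/[PO₄³⁻]^2)^(1/3) = 6.5×10⁻¹¹ M
For ZnS: [Zn²⁺] = (Ksp/[S²⁻]) = 1.1×10⁻²² M
The smaller threshold [Zn²⁺] is reached first, so ZnS precipitates first.

ZnS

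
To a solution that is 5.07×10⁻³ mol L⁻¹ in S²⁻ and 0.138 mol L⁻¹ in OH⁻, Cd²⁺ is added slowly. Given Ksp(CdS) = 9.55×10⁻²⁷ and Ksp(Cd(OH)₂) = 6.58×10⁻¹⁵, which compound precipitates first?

CdS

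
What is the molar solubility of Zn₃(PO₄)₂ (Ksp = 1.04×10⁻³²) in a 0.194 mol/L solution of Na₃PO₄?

Zn₃(PO₄)₂(s) ⇌ 3 Zn²⁺(aq) + 2 PO₄³⁻(aq)
PO₄³⁻ is already present at 0.194 mol/L. If s mol/L of Zn₃(PO₄)₂ dissolves, [Zn²⁺] = 3s while [PO₄³⁻] ≈ 0.194 mol/L.
Ksp = [Zn²⁺]^3[PO₄³⁻]^2 = (3s)^3(0.194)^2
(3s)^3 = 1.04×10⁻³² / (0.194)^2 = 2.76×10⁻³¹
s = 2.17×10⁻¹¹ mol/L

2.17×10⁻¹¹ M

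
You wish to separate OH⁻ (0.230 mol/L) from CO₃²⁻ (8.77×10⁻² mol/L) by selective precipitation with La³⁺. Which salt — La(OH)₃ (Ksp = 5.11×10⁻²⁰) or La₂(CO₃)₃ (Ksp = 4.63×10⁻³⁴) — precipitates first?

La(OH)₃

The threshold for precipitation is Q = Ksp.
For La(OH)₃: [La³⁺] = (Ksp/[OH⁻]^3) = 4.20×10⁻¹⁸ mol/L
For La₂(CO₃)₃: [La³⁺] = (Ksp/[CO₃²⁻]^3)^(1/2) = 8.28×10⁻¹⁶ mol/L
Since La(OH)₃ needs less La³⁺ to reach saturation, it precipitates first.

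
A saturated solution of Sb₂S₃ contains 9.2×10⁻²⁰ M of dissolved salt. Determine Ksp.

Sb₂S₃(s) ⇌ 2 Sb³⁺(aq) + 3 S²⁻(aq)
For each mole of Sb₂S₃ that dissolves per liter, [Sb³⁺] = 2s and [S²⁻] = 3s; let s denote this solubility.
Ksp = [Sb³⁺]^2[S²⁻]^3 = (2s)^2 · (3s)^3 = 108s^5
Ksp = 108 × (9.2×10⁻²⁰)^5 = 7.1×10⁻⁹⁴

Ksp = 7.1×10⁻⁹⁴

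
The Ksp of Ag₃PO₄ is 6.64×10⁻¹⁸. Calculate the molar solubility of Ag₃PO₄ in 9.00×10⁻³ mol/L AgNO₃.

Ag₃PO₄(s) ⇌ 3 Ag⁺(aq) + PO₄³⁻(aq)
The solution already contains Ag⁺ at 9.00×10⁻³ mol/L. Let s be the molar solubility of Ag₃PO₄.
[Ag⁺] ≈ 9.00×10⁻³ mol/L (common ion dominates); [PO₄³⁻] = s.
Ksp = [Ag⁺]^3[PO₄³⁻] = (9.00×10⁻³)^3s
s = 6.64×10⁻¹⁸ / (9.00×10⁻³)^3 = 9.11×10⁻¹²
s = 9.11×10⁻¹² mol/L

9.11×10⁻¹² M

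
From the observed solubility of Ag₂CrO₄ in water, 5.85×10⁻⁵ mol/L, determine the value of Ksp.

Ag₂CrO₄(s) ⇌ 2 Ag⁺(aq) + CrO₄²⁻(aq)
With molar solubility s: [Ag⁺] = 2s, [CrO₄²⁻] = s.
Ksp = [Ag⁺]^2[CrO₄²⁻] = (2s)^2 · s = 4s^3
Ksp = 4 × (5.85×10⁻⁵)^3 = 8.01×10⁻¹³

Ksp = 8.01×10⁻¹³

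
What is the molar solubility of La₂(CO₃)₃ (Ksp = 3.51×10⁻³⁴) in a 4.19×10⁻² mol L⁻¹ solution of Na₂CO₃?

La₂(CO₃)₃(s) ⇌ 2 La³⁺(aq) + 3 CO₃²⁻(aq)
CO₃²⁻ is already present at 4.19×10⁻² mol L⁻¹. If s mol/L of La₂(CO₃)₃ dissolves, [La³⁺] = 2s while [CO₃²⁻] ≈ 4.19×10⁻² mol L⁻¹.
Ksp = [La³⁺]^2[CO₃²⁻]^3 = (2s)^2(4.19×10⁻²)^3
(2s)^2 = 3.51×10⁻³⁴ / (4.19×10⁻²)^3 = 4.77×10⁻³⁰
s = 1.09×10⁻¹⁵ mol L⁻¹

1.09×10⁻¹⁵ M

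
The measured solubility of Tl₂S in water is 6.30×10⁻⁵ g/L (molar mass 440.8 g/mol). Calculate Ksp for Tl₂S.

Ksp = 1.17×10⁻²⁰

s = (6.30×10⁻⁵ g L⁻¹)/(440.8 g mol⁻¹) = 1.4292×10⁻⁷ M
Tl₂S(s) ⇌ 2 Tl⁺(aq) + S²⁻(aq)
Let s be the molar solubility. Then [Tl⁺] = 2s and [S²⁻] = s.
Ksp = [Tl⁺]^2[S²⁻] = (2s)^2 · s = 4s^3
Ksp = 4 × (1.4292×10⁻⁷)^3 = 1.17×10⁻²⁰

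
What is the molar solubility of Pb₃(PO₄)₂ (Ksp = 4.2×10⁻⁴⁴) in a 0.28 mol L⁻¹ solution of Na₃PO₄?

2.7×10⁻¹⁵ M

Pb₃(PO₄)₂(s) ⇌ 3 Pb²⁺(aq) + 2 PO₄³⁻(aq)
The solution already contains PO₄³⁻ at 0.28 mol L⁻¹. Let s be the molar solubility of Pb₃(PO₄)₂.
[PO₄³⁻] ≈ 0.28 mol L⁻¹ (common ion dominates); [Pb²⁺] = 3s.
Ksp = [Pb²⁺]^3[PO₄³⁻]^2 = (3s)^3(0.28)^2
(3s)^3 = 4.2×10⁻⁴⁴ / (0.28)^2 = 5.4×10⁻⁴³
s = 2.7×10⁻¹⁵ mol L⁻¹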